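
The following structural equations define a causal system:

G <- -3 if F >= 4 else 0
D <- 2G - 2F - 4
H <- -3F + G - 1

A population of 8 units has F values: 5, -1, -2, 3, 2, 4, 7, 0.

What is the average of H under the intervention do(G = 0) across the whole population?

-7.75

The intervention sets G=0 in all 8 units regardless of F. Recomputing H per unit gives -16, 2, 5, -10, -7, -13, -22, -1; average -7.75.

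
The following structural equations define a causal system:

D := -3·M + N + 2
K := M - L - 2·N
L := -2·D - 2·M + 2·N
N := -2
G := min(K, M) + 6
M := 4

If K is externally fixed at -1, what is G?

The intervention breaks the incoming arrows to K: K := M - L - 2·N no longer applies, and K = -1.
G = min(K, M) + 6  [with K=-1, M=4]  = 5

5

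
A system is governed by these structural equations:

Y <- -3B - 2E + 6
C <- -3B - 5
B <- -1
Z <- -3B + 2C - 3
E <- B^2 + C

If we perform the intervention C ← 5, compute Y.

-3

do(C=5) replaces the equation C <- -3B - 5 with the constant C = 5.
E = B^2 + C  [with B=-1, C=5]  = 6
Y = -3B - 2E + 6  [with B=-1, E=6]  = -3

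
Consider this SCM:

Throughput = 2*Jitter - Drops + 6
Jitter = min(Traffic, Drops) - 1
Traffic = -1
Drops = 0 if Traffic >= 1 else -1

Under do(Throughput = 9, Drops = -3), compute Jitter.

Setting Throughput = 9, Drops = -3 by intervention discards those variables' equations.
Jitter = min(Traffic, Drops) - 1  [with Traffic=-1, Drops=-3]  = -4

-4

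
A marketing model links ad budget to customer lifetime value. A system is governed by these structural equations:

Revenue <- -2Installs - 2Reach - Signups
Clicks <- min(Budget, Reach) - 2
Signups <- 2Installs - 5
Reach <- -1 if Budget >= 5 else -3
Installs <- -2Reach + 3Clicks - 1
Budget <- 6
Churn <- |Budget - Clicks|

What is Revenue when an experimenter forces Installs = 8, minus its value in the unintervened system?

The intervention breaks the incoming arrows to Installs: Installs <- -2Reach + 3Clicks - 1 no longer applies, and Installs = 8.
Reach = -1 if Budget >= 5 else -3  [with Budget=6]  = -1
Signups = 2Installs - 5  [with Installs=8]  = 11
Revenue = -2Installs - 2Reach - Signups  [with Installs=8, Reach=-1, Signups=11]  = -25
Without intervention: Reach = -1 if Budget >= 5 else -3  [with Budget=6]  = -1; Clicks = min(Budget, Reach) - 2  [with Budget=6, Reach=-1]  = -3; Installs = -2Reach + 3Clicks - 1  [with Reach=-1, Clicks=-3]  = -8; Signups = 2Installs - 5  [with Installs=-8]  = -21; Revenue = -2Installs - 2Reach - Signups  [with Installs=-8, Reach=-1, Signups=-21]  = 39.
Change = -25 − 39 = -64.

-64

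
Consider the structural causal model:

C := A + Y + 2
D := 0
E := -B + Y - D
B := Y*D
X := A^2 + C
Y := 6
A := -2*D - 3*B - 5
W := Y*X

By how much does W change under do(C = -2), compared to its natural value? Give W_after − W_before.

-30

Intervening sets C = -2 and removes its equation (C := A + Y + 2).
B = Y*D  [with Y=6, D=0]  = 0
A = -2*D - 3*B - 5  [with D=0, B=0]  = -5
X = A^2 + C  [with A=-5, C=-2]  = 23
W = Y*X  [with Y=6, X=23]  = 138
Without intervention: B = Y*D  [with Y=6, D=0]  = 0; A = -2*D - 3*B - 5  [with D=0, B=0]  = -5; C = A + Y + 2  [with A=-5, Y=6]  = 3; X = A^2 + C  [with A=-5, C=3]  = 28; W = Y*X  [with Y=6, X=28]  = 168.
Change = 138 − 168 = -30.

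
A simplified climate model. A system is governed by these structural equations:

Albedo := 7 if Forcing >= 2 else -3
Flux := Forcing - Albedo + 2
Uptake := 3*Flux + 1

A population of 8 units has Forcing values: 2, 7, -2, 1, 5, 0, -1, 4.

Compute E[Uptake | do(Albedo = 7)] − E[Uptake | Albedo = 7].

-7.5

Every unit gets Albedo=7 under the intervention. Uptake values become -8, 7, -20, -11, 1, -14, -17, -2; E[Uptake|do(Albedo=7)] = -8.
Observing Albedo=7 restricts to units where Albedo's equation naturally yields 7: Forcing ∈ {2, 7, 5, 4}. In that subpopulation Uptake = -8, 7, 1, -2, mean -0.5.
Difference = -8 − (-0.5) = -7.5.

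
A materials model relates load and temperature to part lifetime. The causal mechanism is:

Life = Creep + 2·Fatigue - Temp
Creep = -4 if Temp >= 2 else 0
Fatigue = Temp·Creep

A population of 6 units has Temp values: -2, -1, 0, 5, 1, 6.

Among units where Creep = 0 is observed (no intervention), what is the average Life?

0.5

Conditioning on Creep=0 selects the 4 unit(s) with Temp ∈ {-2, -1, 0, 1}. Their Life values: 2, 1, 0, -1. Mean = 0.5.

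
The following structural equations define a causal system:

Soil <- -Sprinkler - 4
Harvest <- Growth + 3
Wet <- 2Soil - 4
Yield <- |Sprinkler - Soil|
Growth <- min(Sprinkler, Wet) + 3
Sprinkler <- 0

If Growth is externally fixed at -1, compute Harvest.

2

Under do(Growth=-1), the mechanism Growth <- min(Sprinkler, Wet) + 3 is discarded; Growth is fixed at -1.
Harvest = Growth + 3  [with Growth=-1]  = 2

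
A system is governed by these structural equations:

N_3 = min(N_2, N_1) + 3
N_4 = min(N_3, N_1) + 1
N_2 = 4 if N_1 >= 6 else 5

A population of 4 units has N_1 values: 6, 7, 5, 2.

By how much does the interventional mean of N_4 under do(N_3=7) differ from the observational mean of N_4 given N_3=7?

-1.5

Every unit gets N_3=7 under the intervention. N_4 values become 7, 8, 6, 3; E[N_4|do(N_3=7)] = 6.
Conditioning on N_3=7 selects the 2 unit(s) with N_1 ∈ {6, 7}. Their N_4 values: 7, 8. Mean = 7.5.
Difference = 6 − 7.5 = -1.5.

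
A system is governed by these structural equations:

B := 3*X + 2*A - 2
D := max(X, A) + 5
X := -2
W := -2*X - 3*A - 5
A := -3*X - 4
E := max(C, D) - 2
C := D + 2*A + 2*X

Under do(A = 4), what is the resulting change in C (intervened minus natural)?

Under do(A=4), the mechanism A := -3*X - 4 is discarded; A is fixed at 4.
D = max(X, A) + 5  [with X=-2, A=4]  = 9
C = D + 2*A + 2*X  [with D=9, A=4, X=-2]  = 13
Without intervention: A = -3*X - 4  [with X=-2]  = 2; D = max(X, A) + 5  [with X=-2, A=2]  = 7; C = D + 2*A + 2*X  [with D=7, A=2, X=-2]  = 7.
Change = 13 − 7 = 6.

6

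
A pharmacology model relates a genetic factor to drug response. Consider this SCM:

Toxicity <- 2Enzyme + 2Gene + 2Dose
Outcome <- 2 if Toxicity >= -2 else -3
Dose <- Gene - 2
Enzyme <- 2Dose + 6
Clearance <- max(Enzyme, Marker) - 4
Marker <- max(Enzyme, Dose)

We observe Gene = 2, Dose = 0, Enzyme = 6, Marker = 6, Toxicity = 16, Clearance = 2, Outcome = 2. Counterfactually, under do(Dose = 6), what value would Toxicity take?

do(Dose=6) replaces the equation Dose <- Gene - 2 with the constant Dose = 6.
Enzyme = 2Dose + 6  [with Dose=6]  = 18
Toxicity = 2Enzyme + 2Gene + 2Dose  [with Enzyme=18, Gene=2, Dose=6]  = 52

52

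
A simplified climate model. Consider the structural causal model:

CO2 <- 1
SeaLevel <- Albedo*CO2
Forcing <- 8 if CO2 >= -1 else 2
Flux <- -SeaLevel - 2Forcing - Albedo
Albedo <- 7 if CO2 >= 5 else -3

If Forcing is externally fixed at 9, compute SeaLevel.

Under do(Forcing=9), the mechanism Forcing <- 8 if CO2 >= -1 else 2 is discarded; Forcing is fixed at 9.
Since SeaLevel is not a descendant of the intervened variable, it is unaffected.
Albedo = 7 if CO2 >= 5 else -3  [with CO2=1]  = -3
SeaLevel = Albedo*CO2  [with Albedo=-3, CO2=1]  = -3

-3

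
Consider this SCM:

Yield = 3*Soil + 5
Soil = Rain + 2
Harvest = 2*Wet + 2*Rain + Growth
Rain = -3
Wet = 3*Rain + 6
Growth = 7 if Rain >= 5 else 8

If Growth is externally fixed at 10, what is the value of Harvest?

-2

Under do(Growth=10), the mechanism Growth = 7 if Rain >= 5 else 8 is discarded; Growth is fixed at 10.
Wet = 3*Rain + 6  [with Rain=-3]  = -3
Harvest = 2*Wet + 2*Rain + Growth  [with Wet=-3, Rain=-3, Growth=10]  = -2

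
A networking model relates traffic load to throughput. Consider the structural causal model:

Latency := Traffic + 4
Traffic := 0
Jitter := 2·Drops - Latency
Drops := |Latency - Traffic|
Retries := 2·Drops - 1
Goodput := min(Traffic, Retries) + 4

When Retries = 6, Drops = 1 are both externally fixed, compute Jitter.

The joint intervention fixes Retries = 6, Drops = 1, removing each variable's own equation.
Latency = Traffic + 4  [with Traffic=0]  = 4
Jitter = 2·Drops - Latency  [with Drops=1, Latency=4]  = -2

-2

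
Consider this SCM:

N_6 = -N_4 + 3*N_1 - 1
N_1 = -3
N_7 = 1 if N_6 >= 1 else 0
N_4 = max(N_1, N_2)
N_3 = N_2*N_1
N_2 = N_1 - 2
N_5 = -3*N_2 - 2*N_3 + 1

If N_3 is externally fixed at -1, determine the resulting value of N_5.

18

do(N_3=-1) replaces the equation N_3 = N_2*N_1 with the constant N_3 = -1.
N_2 = N_1 - 2  [with N_1=-3]  = -5
N_5 = -3*N_2 - 2*N_3 + 1  [with N_2=-5, N_3=-1]  = 18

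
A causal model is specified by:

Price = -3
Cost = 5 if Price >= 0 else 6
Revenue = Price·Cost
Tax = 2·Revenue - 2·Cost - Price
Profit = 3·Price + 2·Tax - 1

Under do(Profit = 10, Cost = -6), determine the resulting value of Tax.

51

Setting Profit = 10, Cost = -6 by intervention discards those variables' equations.
Revenue = Price·Cost  [with Price=-3, Cost=-6]  = 18
Tax = 2·Revenue - 2·Cost - Price  [with Revenue=18, Cost=-6, Price=-3]  = 51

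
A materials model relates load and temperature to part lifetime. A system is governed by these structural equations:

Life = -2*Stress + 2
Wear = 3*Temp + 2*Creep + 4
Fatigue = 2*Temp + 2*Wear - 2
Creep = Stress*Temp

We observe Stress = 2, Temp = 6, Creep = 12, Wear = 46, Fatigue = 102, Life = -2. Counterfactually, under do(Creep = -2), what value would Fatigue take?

do(Creep=-2) replaces the equation Creep = Stress*Temp with the constant Creep = -2.
Wear = 3*Temp + 2*Creep + 4  [with Temp=6, Creep=-2]  = 18
Fatigue = 2*Temp + 2*Wear - 2  [with Temp=6, Wear=18]  = 46

46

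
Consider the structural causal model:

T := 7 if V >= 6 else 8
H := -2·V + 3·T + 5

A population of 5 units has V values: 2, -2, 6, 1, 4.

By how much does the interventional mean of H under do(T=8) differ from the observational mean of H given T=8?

-1.9

Under do(T=8), T's equation is replaced by T=8 for every unit. Per-unit H: 25, 33, 17, 27, 21. Mean = 24.6.
Conditioning on T=8 selects the 4 unit(s) with V ∈ {2, -2, 1, 4}. Their H values: 25, 33, 27, 21. Mean = 26.5.
Difference = 24.6 − 26.5 = -1.9.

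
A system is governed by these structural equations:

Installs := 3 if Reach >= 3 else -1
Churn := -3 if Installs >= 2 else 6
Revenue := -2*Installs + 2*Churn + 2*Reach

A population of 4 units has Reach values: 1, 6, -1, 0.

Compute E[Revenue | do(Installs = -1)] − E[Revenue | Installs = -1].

do(Installs=-1) breaks Installs's dependence on Reach. With Installs=-1 fixed, Revenue across the units is 16, 26, 12, 14, mean 17.
Conditioning on Installs=-1 selects the 3 unit(s) with Reach ∈ {1, -1, 0}. Their Revenue values: 16, 12, 14. Mean = 14.
Difference = 17 − 14 = 3.

3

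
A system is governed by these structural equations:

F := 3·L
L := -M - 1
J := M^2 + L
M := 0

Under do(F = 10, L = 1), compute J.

1

Setting F = 10, L = 1 by intervention discards those variables' equations.
J = M^2 + L  [with M=0, L=1]  = 1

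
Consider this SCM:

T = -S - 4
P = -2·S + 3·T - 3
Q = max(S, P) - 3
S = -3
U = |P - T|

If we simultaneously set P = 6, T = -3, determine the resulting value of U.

9

Setting P = 6, T = -3 by intervention discards those variables' equations.
U = |P - T|  [with P=6, T=-3]  = 9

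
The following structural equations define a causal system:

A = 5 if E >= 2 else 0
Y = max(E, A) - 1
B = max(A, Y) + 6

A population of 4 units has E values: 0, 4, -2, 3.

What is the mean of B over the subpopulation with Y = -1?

Conditioning on Y=-1 selects the 2 unit(s) with E ∈ {0, -2}. Their B values: 6, 6. Mean = 6.

6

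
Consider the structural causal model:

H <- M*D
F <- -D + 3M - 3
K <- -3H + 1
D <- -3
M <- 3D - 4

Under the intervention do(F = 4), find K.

-116

Intervening sets F = 4 and removes its equation (F <- -D + 3M - 3).
No directed path runs from F to K, so K keeps its natural value.
M = 3D - 4  [with D=-3]  = -13
H = M*D  [with M=-13, D=-3]  = 39
K = -3H + 1  [with H=39]  = -116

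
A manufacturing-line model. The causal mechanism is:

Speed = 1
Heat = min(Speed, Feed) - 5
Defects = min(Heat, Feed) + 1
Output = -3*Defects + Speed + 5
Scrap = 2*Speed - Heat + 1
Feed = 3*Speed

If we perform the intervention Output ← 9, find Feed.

do(Output=9) replaces the equation Output = -3*Defects + Speed + 5 with the constant Output = 9.
Feed is not downstream of the intervention, so its value is determined by the original equations.
Feed = 3*Speed  [with Speed=1]  = 3

3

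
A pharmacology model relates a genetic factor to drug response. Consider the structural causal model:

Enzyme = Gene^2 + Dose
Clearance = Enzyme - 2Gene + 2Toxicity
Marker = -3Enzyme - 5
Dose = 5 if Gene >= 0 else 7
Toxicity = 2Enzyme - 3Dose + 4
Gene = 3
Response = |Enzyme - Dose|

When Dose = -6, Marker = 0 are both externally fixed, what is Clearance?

Setting Dose = -6, Marker = 0 by intervention discards those variables' equations.
Enzyme = Gene^2 + Dose  [with Gene=3, Dose=-6]  = 3
Toxicity = 2Enzyme - 3Dose + 4  [with Enzyme=3, Dose=-6]  = 28
Clearance = Enzyme - 2Gene + 2Toxicity  [with Enzyme=3, Gene=3, Toxicity=28]  = 53

53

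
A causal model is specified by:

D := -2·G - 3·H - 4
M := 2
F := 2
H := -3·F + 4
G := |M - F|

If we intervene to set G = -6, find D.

do(G=-6) replaces the equation G := |M - F| with the constant G = -6.
H = -3·F + 4  [with F=2]  = -2
D = -2·G - 3·H - 4  [with G=-6, H=-2]  = 14

14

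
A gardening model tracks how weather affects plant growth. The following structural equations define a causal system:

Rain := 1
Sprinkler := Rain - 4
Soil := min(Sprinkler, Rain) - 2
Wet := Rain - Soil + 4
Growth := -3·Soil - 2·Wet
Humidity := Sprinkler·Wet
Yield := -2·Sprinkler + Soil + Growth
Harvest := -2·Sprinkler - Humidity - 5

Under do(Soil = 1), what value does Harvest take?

The intervention breaks the incoming arrows to Soil: Soil := min(Sprinkler, Rain) - 2 no longer applies, and Soil = 1.
Sprinkler = Rain - 4  [with Rain=1]  = -3
Wet = Rain - Soil + 4  [with Rain=1, Soil=1]  = 4
Humidity = Sprinkler·Wet  [with Sprinkler=-3, Wet=4]  = -12
Harvest = -2·Sprinkler - Humidity - 5  [with Sprinkler=-3, Humidity=-12]  = 13

13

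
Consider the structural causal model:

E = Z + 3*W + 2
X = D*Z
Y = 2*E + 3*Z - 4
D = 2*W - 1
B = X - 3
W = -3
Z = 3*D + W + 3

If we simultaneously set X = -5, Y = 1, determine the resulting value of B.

Under do(X = -5, Y = 1), each intervened variable's structural equation is replaced by its fixed value.
B = X - 3  [with X=-5]  = -8

-8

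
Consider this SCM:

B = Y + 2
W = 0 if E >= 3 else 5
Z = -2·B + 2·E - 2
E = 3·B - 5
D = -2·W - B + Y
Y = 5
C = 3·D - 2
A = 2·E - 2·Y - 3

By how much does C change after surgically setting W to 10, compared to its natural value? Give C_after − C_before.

do(W=10) replaces the equation W = 0 if E >= 3 else 5 with the constant W = 10.
B = Y + 2  [with Y=5]  = 7
D = -2·W - B + Y  [with W=10, B=7, Y=5]  = -22
C = 3·D - 2  [with D=-22]  = -68
Without intervention: B = Y + 2  [with Y=5]  = 7; E = 3·B - 5  [with B=7]  = 16; W = 0 if E >= 3 else 5  [with E=16]  = 0; D = -2·W - B + Y  [with W=0, B=7, Y=5]  = -2; C = 3·D - 2  [with D=-2]  = -8.
Change = -68 − (-8) = -60.

-60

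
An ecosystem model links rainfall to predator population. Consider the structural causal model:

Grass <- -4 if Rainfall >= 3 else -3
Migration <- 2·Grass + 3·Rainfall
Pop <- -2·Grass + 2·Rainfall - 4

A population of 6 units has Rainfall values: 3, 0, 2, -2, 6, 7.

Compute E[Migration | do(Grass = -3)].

Under do(Grass=-3), Grass's equation is replaced by Grass=-3 for every unit. Per-unit Migration: 3, -6, 0, -12, 12, 15. Mean = 2.

2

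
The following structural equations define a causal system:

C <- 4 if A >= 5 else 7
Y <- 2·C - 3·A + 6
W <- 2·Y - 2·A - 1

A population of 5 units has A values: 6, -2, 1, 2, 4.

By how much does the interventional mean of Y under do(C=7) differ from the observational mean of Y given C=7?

Every unit gets C=7 under the intervention. Y values become 2, 26, 17, 14, 8; E[Y|do(C=7)] = 13.4.
E[Y|C=7] averages over only the 4 units with C=7 (A = -2, 1, 2, 4): Y = 26, 17, 14, 8, mean 16.25.
Difference = 13.4 − 16.25 = -2.85.

-2.85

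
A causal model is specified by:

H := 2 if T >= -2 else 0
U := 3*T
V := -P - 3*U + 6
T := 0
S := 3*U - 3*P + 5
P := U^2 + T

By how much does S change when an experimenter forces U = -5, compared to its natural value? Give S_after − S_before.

-90

do(U=-5) replaces the equation U := 3*T with the constant U = -5.
P = U^2 + T  [with U=-5, T=0]  = 25
S = 3*U - 3*P + 5  [with U=-5, P=25]  = -85
Without intervention: U = 3*T  [with T=0]  = 0; P = U^2 + T  [with U=0, T=0]  = 0; S = 3*U - 3*P + 5  [with U=0, P=0]  = 5.
Change = -85 − 5 = -90.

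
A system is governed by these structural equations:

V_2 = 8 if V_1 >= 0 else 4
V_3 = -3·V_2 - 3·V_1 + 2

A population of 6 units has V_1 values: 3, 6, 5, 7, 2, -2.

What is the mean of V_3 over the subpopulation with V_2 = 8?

Observing V_2=8 restricts to units where V_2's equation naturally yields 8: V_1 ∈ {3, 6, 5, 7, 2}. In that subpopulation V_3 = -31, -40, -37, -43, -28, mean -35.8.

-35.8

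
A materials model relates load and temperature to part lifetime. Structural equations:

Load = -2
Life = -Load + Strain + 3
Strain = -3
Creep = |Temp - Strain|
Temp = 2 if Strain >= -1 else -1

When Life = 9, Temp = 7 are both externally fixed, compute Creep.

Under do(Life = 9, Temp = 7), each intervened variable's structural equation is replaced by its fixed value.
Creep = |Temp - Strain|  [with Temp=7, Strain=-3]  = 10

10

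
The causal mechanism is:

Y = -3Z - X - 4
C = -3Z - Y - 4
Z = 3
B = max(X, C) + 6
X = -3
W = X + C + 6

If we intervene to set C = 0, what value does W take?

Intervening sets C = 0 and removes its equation (C = -3Z - Y - 4).
W = X + C + 6  [with X=-3, C=0]  = 3

3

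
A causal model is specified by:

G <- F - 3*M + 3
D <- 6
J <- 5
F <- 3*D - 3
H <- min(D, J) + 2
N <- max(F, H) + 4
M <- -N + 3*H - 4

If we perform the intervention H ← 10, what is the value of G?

-3

The intervention breaks the incoming arrows to H: H <- min(D, J) + 2 no longer applies, and H = 10.
F = 3*D - 3  [with D=6]  = 15
N = max(F, H) + 4  [with F=15, H=10]  = 19
M = -N + 3*H - 4  [with N=19, H=10]  = 7
G = F - 3*M + 3  [with F=15, M=7]  = -3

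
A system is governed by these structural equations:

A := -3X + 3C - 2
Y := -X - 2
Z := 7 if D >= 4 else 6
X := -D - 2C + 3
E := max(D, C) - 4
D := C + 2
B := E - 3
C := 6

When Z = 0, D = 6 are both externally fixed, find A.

The joint intervention fixes Z = 0, D = 6, removing each variable's own equation.
X = -D - 2C + 3  [with D=6, C=6]  = -15
A = -3X + 3C - 2  [with X=-15, C=6]  = 61

61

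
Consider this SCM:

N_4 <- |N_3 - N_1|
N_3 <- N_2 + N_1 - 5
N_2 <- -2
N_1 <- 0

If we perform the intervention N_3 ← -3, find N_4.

3

The intervention breaks the incoming arrows to N_3: N_3 <- N_2 + N_1 - 5 no longer applies, and N_3 = -3.
N_4 = |N_3 - N_1|  [with N_3=-3, N_1=0]  = 3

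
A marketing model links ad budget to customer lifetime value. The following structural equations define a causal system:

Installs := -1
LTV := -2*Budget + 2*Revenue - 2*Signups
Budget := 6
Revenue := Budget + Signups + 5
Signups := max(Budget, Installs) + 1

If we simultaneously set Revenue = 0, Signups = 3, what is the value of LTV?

-18

The joint intervention fixes Revenue = 0, Signups = 3, removing each variable's own equation.
LTV = -2*Budget + 2*Revenue - 2*Signups  [with Budget=6, Revenue=0, Signups=3]  = -18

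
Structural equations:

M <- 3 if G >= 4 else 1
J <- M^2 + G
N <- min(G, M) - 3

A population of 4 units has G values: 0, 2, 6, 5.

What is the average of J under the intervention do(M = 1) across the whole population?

Under do(M=1), M's equation is replaced by M=1 for every unit. Per-unit J: 1, 3, 7, 6. Mean = 4.25.

4.25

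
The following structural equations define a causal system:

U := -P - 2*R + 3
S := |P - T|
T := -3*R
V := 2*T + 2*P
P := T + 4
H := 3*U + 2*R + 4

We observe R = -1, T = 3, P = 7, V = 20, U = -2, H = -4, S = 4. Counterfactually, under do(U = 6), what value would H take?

20

The intervention breaks the incoming arrows to U: U := -P - 2*R + 3 no longer applies, and U = 6.
H = 3*U + 2*R + 4  [with U=6, R=-1]  = 20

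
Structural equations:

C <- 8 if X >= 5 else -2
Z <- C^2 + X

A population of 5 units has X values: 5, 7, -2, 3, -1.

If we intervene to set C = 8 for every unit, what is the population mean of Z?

66.4

Under do(C=8), C's equation is replaced by C=8 for every unit. Per-unit Z: 69, 71, 62, 67, 63. Mean = 66.4.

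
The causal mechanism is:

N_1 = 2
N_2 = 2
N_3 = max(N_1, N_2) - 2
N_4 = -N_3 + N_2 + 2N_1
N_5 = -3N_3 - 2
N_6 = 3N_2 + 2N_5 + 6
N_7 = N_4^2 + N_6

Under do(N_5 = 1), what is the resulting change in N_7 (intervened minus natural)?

Under do(N_5=1), the mechanism N_5 = -3N_3 - 2 is discarded; N_5 is fixed at 1.
N_3 = max(N_1, N_2) - 2  [with N_1=2, N_2=2]  = 0
N_4 = -N_3 + N_2 + 2N_1  [with N_3=0, N_2=2, N_1=2]  = 6
N_6 = 3N_2 + 2N_5 + 6  [with N_2=2, N_5=1]  = 14
N_7 = N_4^2 + N_6  [with N_4=6, N_6=14]  = 50
Without intervention: N_3 = max(N_1, N_2) - 2  [with N_1=2, N_2=2]  = 0; N_4 = -N_3 + N_2 + 2N_1  [with N_3=0, N_2=2, N_1=2]  = 6; N_5 = -3N_3 - 2  [with N_3=0]  = -2; N_6 = 3N_2 + 2N_5 + 6  [with N_2=2, N_5=-2]  = 8; N_7 = N_4^2 + N_6  [with N_4=6, N_6=8]  = 44.
Change = 50 − 44 = 6.

6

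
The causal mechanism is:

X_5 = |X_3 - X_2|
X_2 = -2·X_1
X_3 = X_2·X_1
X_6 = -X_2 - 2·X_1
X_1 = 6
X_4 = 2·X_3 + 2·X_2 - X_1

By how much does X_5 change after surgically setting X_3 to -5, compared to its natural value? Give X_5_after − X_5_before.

-53

do(X_3=-5) replaces the equation X_3 = X_2·X_1 with the constant X_3 = -5.
X_2 = -2·X_1  [with X_1=6]  = -12
X_5 = |X_3 - X_2|  [with X_3=-5, X_2=-12]  = 7
Without intervention: X_2 = -2·X_1  [with X_1=6]  = -12; X_3 = X_2·X_1  [with X_2=-12, X_1=6]  = -72; X_5 = |X_3 - X_2|  [with X_3=-72, X_2=-12]  = 60.
Change = 7 − 60 = -53.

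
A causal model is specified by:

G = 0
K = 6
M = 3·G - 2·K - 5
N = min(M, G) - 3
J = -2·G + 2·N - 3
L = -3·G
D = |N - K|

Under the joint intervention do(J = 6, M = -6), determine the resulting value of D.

15

The joint intervention fixes J = 6, M = -6, removing each variable's own equation.
N = min(M, G) - 3  [with M=-6, G=0]  = -9
D = |N - K|  [with N=-9, K=6]  = 15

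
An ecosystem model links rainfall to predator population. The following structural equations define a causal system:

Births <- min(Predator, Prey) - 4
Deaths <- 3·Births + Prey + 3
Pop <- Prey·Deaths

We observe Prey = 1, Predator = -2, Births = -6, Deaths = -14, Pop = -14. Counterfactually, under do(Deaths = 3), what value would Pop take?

3

Intervening sets Deaths = 3 and removes its equation (Deaths <- 3·Births + Prey + 3).
Pop = Prey·Deaths  [with Prey=1, Deaths=3]  = 3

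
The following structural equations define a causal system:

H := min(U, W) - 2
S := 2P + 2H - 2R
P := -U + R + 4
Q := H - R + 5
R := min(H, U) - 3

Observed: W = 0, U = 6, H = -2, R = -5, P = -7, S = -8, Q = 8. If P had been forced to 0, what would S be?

The intervention breaks the incoming arrows to P: P := -U + R + 4 no longer applies, and P = 0.
H = min(U, W) - 2  [with U=6, W=0]  = -2
R = min(H, U) - 3  [with H=-2, U=6]  = -5
S = 2P + 2H - 2R  [with P=0, H=-2, R=-5]  = 6

6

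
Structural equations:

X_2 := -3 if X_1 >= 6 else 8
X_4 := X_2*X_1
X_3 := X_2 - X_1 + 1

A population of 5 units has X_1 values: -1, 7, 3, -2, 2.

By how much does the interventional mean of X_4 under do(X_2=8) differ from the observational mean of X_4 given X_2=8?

10.4

do(X_2=8) breaks X_2's dependence on X_1. With X_2=8 fixed, X_4 across the units is -8, 56, 24, -16, 16, mean 14.4.
Conditioning on X_2=8 selects the 4 unit(s) with X_1 ∈ {-1, 3, -2, 2}. Their X_4 values: -8, 24, -16, 16. Mean = 4.
Difference = 14.4 − 4 = 10.4.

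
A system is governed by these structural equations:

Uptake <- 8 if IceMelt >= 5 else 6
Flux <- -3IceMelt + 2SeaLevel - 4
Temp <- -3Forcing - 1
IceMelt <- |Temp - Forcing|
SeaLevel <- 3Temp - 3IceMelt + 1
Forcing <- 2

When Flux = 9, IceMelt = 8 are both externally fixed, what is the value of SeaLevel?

-44

Under do(Flux = 9, IceMelt = 8), each intervened variable's structural equation is replaced by its fixed value.
Temp = -3Forcing - 1  [with Forcing=2]  = -7
SeaLevel = 3Temp - 3IceMelt + 1  [with Temp=-7, IceMelt=8]  = -44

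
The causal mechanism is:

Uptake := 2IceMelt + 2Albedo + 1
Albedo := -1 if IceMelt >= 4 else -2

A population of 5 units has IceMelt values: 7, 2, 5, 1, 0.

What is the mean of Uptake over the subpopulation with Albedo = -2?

Conditioning on Albedo=-2 selects the 3 unit(s) with IceMelt ∈ {2, 1, 0}. Their Uptake values: 1, -1, -3. Mean = -1.

-1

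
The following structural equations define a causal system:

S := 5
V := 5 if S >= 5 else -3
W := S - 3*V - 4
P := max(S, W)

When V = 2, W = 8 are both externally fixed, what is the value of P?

Setting V = 2, W = 8 by intervention discards those variables' equations.
P = max(S, W)  [with S=5, W=8]  = 8

8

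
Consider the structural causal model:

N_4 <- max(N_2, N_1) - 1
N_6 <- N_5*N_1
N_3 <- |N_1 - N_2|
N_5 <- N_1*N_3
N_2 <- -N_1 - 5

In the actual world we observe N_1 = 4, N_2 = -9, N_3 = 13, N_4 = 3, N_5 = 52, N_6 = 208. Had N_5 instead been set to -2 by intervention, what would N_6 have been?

-8

The intervention breaks the incoming arrows to N_5: N_5 <- N_1*N_3 no longer applies, and N_5 = -2.
N_6 = N_5*N_1  [with N_5=-2, N_1=4]  = -8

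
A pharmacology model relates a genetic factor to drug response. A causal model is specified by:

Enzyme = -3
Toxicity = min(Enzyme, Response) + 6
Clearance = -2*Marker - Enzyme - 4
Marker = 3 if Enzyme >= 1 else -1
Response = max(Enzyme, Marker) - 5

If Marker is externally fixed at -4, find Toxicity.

-2

Under do(Marker=-4), the mechanism Marker = 3 if Enzyme >= 1 else -1 is discarded; Marker is fixed at -4.
Response = max(Enzyme, Marker) - 5  [with Enzyme=-3, Marker=-4]  = -8
Toxicity = min(Enzyme, Response) + 6  [with Enzyme=-3, Response=-8]  = -2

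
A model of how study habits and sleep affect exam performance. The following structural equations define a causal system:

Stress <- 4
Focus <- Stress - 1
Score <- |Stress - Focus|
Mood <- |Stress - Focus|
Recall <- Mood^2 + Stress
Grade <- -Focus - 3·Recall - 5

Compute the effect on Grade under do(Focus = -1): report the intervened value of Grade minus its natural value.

Under do(Focus=-1), the mechanism Focus <- Stress - 1 is discarded; Focus is fixed at -1.
Mood = |Stress - Focus|  [with Stress=4, Focus=-1]  = 5
Recall = Mood^2 + Stress  [with Mood=5, Stress=4]  = 29
Grade = -Focus - 3·Recall - 5  [with Focus=-1, Recall=29]  = -91
Without intervention: Focus = Stress - 1  [with Stress=4]  = 3; Mood = |Stress - Focus|  [with Stress=4, Focus=3]  = 1; Recall = Mood^2 + Stress  [with Mood=1, Stress=4]  = 5; Grade = -Focus - 3·Recall - 5  [with Focus=3, Recall=5]  = -23.
Change = -91 − (-23) = -68.

-68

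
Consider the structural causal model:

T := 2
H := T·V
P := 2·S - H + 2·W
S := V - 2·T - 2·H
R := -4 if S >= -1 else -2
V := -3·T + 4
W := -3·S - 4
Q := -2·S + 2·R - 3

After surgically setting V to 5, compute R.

do(V=5) replaces the equation V := -3·T + 4 with the constant V = 5.
H = T·V  [with T=2, V=5]  = 10
S = V - 2·T - 2·H  [with V=5, T=2, H=10]  = -19
R = -4 if S >= -1 else -2  [with S=-19]  = -2

-2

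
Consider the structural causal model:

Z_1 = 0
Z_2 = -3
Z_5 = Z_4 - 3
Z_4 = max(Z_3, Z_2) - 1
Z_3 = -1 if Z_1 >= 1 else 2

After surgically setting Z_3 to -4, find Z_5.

do(Z_3=-4) replaces the equation Z_3 = -1 if Z_1 >= 1 else 2 with the constant Z_3 = -4.
Z_4 = max(Z_3, Z_2) - 1  [with Z_3=-4, Z_2=-3]  = -4
Z_5 = Z_4 - 3  [with Z_4=-4]  = -7

-7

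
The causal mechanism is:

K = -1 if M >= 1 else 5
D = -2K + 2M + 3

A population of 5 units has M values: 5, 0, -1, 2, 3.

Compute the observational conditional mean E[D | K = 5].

Observing K=5 restricts to units where K's equation naturally yields 5: M ∈ {0, -1}. In that subpopulation D = -7, -9, mean -8.

-8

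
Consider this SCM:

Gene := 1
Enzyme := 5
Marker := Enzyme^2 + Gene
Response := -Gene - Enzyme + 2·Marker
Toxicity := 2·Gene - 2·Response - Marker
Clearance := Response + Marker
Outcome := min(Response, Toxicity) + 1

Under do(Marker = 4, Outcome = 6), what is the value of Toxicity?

Setting Marker = 4, Outcome = 6 by intervention discards those variables' equations.
Response = -Gene - Enzyme + 2·Marker  [with Gene=1, Enzyme=5, Marker=4]  = 2
Toxicity = 2·Gene - 2·Response - Marker  [with Gene=1, Response=2, Marker=4]  = -6

-6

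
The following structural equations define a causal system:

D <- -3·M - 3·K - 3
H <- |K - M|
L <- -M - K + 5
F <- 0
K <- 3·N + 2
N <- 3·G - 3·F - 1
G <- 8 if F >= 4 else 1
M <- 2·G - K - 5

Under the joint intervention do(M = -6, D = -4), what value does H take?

Under do(M = -6, D = -4), each intervened variable's structural equation is replaced by its fixed value.
G = 8 if F >= 4 else 1  [with F=0]  = 1
N = 3·G - 3·F - 1  [with G=1, F=0]  = 2
K = 3·N + 2  [with N=2]  = 8
H = |K - M|  [with K=8, M=-6]  = 14

14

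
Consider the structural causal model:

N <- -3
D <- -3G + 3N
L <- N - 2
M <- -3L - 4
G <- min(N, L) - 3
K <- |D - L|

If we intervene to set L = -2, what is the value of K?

do(L=-2) replaces the equation L <- N - 2 with the constant L = -2.
G = min(N, L) - 3  [with N=-3, L=-2]  = -6
D = -3G + 3N  [with G=-6, N=-3]  = 9
K = |D - L|  [with D=9, L=-2]  = 11

11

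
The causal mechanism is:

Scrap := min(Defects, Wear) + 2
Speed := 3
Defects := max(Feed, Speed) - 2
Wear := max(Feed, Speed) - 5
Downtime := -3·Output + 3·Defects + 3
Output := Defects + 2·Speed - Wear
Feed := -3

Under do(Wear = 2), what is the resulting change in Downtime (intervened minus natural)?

The intervention breaks the incoming arrows to Wear: Wear := max(Feed, Speed) - 5 no longer applies, and Wear = 2.
Defects = max(Feed, Speed) - 2  [with Feed=-3, Speed=3]  = 1
Output = Defects + 2·Speed - Wear  [with Defects=1, Speed=3, Wear=2]  = 5
Downtime = -3·Output + 3·Defects + 3  [with Output=5, Defects=1]  = -9
Without intervention: Wear = max(Feed, Speed) - 5  [with Feed=-3, Speed=3]  = -2; Defects = max(Feed, Speed) - 2  [with Feed=-3, Speed=3]  = 1; Output = Defects + 2·Speed - Wear  [with Defects=1, Speed=3, Wear=-2]  = 9; Downtime = -3·Output + 3·Defects + 3  [with Output=9, Defects=1]  = -21.
Change = -9 − (-21) = 12.

12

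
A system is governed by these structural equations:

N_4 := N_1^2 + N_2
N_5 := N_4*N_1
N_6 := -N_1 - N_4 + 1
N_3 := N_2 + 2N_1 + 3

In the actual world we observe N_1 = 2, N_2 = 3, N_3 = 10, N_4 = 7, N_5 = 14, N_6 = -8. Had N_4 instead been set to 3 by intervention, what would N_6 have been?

Under do(N_4=3), the mechanism N_4 := N_1^2 + N_2 is discarded; N_4 is fixed at 3.
N_6 = -N_1 - N_4 + 1  [with N_1=2, N_4=3]  = -4

-4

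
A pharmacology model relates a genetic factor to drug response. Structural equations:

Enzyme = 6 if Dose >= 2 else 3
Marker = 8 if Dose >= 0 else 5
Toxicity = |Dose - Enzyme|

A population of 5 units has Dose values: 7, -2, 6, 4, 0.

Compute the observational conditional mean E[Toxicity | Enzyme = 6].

1

Conditioning on Enzyme=6 selects the 3 unit(s) with Dose ∈ {7, 6, 4}. Their Toxicity values: 1, 0, 2. Mean = 1.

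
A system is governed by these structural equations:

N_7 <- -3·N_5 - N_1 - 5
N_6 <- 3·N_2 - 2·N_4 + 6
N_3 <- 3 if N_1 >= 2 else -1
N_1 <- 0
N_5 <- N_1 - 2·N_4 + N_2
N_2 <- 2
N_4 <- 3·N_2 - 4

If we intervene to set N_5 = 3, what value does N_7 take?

Under do(N_5=3), the mechanism N_5 <- N_1 - 2·N_4 + N_2 is discarded; N_5 is fixed at 3.
N_7 = -3·N_5 - N_1 - 5  [with N_5=3, N_1=0]  = -14

-14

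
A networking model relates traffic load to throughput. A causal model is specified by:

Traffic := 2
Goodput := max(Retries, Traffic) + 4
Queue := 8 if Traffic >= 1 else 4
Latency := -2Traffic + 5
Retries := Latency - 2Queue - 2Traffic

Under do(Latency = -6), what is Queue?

8

The intervention breaks the incoming arrows to Latency: Latency := -2Traffic + 5 no longer applies, and Latency = -6.
Since Queue is not a descendant of the intervened variable, it is unaffected.
Queue = 8 if Traffic >= 1 else 4  [with Traffic=2]  = 8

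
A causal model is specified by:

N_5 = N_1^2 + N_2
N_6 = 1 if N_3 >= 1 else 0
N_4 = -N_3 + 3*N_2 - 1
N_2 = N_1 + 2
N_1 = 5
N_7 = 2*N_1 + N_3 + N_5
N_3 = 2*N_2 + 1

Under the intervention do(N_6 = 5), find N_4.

5

do(N_6=5) replaces the equation N_6 = 1 if N_3 >= 1 else 0 with the constant N_6 = 5.
No directed path runs from N_6 to N_4, so N_4 keeps its natural value.
N_2 = N_1 + 2  [with N_1=5]  = 7
N_3 = 2*N_2 + 1  [with N_2=7]  = 15
N_4 = -N_3 + 3*N_2 - 1  [with N_3=15, N_2=7]  = 5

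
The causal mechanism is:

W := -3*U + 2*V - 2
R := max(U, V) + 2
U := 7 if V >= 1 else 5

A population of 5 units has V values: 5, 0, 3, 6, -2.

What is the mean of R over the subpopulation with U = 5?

7

Conditioning on U=5 selects the 2 unit(s) with V ∈ {0, -2}. Their R values: 7, 7. Mean = 7.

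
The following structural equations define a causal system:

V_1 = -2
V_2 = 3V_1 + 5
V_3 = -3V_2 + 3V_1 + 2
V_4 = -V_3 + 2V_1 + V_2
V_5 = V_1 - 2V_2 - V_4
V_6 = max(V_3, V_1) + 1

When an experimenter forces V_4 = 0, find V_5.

0

Intervening sets V_4 = 0 and removes its equation (V_4 = -V_3 + 2V_1 + V_2).
V_2 = 3V_1 + 5  [with V_1=-2]  = -1
V_5 = V_1 - 2V_2 - V_4  [with V_1=-2, V_2=-1, V_4=0]  = 0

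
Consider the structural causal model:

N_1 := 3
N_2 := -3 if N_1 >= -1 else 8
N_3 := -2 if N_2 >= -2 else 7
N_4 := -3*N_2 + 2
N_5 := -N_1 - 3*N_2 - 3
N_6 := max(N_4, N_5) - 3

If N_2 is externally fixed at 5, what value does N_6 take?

Under do(N_2=5), the mechanism N_2 := -3 if N_1 >= -1 else 8 is discarded; N_2 is fixed at 5.
N_4 = -3*N_2 + 2  [with N_2=5]  = -13
N_5 = -N_1 - 3*N_2 - 3  [with N_1=3, N_2=5]  = -21
N_6 = max(N_4, N_5) - 3  [with N_4=-13, N_5=-21]  = -16

-16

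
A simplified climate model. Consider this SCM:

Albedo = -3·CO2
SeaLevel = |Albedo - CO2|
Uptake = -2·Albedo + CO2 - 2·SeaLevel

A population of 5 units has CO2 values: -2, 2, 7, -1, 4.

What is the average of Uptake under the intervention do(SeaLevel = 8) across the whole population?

-2

The intervention sets SeaLevel=8 in all 5 units regardless of CO2. Recomputing Uptake per unit gives -30, -2, 33, -23, 12; average -2.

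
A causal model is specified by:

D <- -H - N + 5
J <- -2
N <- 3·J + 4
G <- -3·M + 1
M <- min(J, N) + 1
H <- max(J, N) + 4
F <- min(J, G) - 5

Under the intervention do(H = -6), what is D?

13

The intervention breaks the incoming arrows to H: H <- max(J, N) + 4 no longer applies, and H = -6.
N = 3·J + 4  [with J=-2]  = -2
D = -H - N + 5  [with H=-6, N=-2]  = 13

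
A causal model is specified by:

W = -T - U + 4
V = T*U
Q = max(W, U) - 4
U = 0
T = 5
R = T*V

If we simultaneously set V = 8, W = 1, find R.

The joint intervention fixes V = 8, W = 1, removing each variable's own equation.
R = T*V  [with T=5, V=8]  = 40

40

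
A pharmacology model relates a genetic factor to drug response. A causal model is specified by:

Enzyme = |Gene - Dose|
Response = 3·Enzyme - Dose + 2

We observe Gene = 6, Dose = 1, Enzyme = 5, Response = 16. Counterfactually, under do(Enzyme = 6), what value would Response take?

The intervention breaks the incoming arrows to Enzyme: Enzyme = |Gene - Dose| no longer applies, and Enzyme = 6.
Response = 3·Enzyme - Dose + 2  [with Enzyme=6, Dose=1]  = 19

19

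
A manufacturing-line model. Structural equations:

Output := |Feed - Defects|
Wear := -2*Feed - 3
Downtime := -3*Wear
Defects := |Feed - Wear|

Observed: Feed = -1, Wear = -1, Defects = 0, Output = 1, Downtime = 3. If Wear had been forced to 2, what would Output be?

4

Under do(Wear=2), the mechanism Wear := -2*Feed - 3 is discarded; Wear is fixed at 2.
Defects = |Feed - Wear|  [with Feed=-1, Wear=2]  = 3
Output = |Feed - Defects|  [with Feed=-1, Defects=3]  = 4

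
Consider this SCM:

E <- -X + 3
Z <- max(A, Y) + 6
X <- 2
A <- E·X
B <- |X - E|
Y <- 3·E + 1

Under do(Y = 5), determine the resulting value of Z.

11

Under do(Y=5), the mechanism Y <- 3·E + 1 is discarded; Y is fixed at 5.
E = -X + 3  [with X=2]  = 1
A = E·X  [with E=1, X=2]  = 2
Z = max(A, Y) + 6  [with A=2, Y=5]  = 11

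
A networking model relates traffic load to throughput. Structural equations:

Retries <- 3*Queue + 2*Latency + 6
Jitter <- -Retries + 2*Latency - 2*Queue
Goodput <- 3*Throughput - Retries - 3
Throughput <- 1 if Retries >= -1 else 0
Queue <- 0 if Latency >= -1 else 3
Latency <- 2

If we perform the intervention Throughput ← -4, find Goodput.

The intervention breaks the incoming arrows to Throughput: Throughput <- 1 if Retries >= -1 else 0 no longer applies, and Throughput = -4.
Queue = 0 if Latency >= -1 else 3  [with Latency=2]  = 0
Retries = 3*Queue + 2*Latency + 6  [with Queue=0, Latency=2]  = 10
Goodput = 3*Throughput - Retries - 3  [with Throughput=-4, Retries=10]  = -25

-25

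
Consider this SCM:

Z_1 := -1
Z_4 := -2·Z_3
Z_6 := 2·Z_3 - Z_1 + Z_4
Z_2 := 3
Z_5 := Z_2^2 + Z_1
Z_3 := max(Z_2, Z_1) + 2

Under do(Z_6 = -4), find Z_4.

-10

do(Z_6=-4) replaces the equation Z_6 := 2·Z_3 - Z_1 + Z_4 with the constant Z_6 = -4.
No directed path runs from Z_6 to Z_4, so Z_4 keeps its natural value.
Z_3 = max(Z_2, Z_1) + 2  [with Z_2=3, Z_1=-1]  = 5
Z_4 = -2·Z_3  [with Z_3=5]  = -10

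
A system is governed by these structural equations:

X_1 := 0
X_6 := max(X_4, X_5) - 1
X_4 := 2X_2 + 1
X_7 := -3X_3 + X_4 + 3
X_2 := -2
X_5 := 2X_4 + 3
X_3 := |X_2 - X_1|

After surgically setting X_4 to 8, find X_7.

The intervention breaks the incoming arrows to X_4: X_4 := 2X_2 + 1 no longer applies, and X_4 = 8.
X_3 = |X_2 - X_1|  [with X_2=-2, X_1=0]  = 2
X_7 = -3X_3 + X_4 + 3  [with X_3=2, X_4=8]  = 5

5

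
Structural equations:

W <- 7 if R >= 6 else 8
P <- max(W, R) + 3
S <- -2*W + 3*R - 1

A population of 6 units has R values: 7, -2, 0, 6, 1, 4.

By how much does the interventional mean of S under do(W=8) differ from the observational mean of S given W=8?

Under do(W=8), W's equation is replaced by W=8 for every unit. Per-unit S: 4, -23, -17, 1, -14, -5. Mean = -9.
E[S|W=8] averages over only the 4 units with W=8 (R = -2, 0, 1, 4): S = -23, -17, -14, -5, mean -14.75.
Difference = -9 − (-14.75) = 5.75.

5.75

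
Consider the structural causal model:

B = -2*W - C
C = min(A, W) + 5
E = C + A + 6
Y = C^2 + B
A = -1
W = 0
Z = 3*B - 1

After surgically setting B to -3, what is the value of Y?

The intervention breaks the incoming arrows to B: B = -2*W - C no longer applies, and B = -3.
C = min(A, W) + 5  [with A=-1, W=0]  = 4
Y = C^2 + B  [with C=4, B=-3]  = 13

13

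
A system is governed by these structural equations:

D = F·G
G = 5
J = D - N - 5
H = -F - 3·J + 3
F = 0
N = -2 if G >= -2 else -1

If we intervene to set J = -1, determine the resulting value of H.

6

The intervention breaks the incoming arrows to J: J = D - N - 5 no longer applies, and J = -1.
H = -F - 3·J + 3  [with F=0, J=-1]  = 6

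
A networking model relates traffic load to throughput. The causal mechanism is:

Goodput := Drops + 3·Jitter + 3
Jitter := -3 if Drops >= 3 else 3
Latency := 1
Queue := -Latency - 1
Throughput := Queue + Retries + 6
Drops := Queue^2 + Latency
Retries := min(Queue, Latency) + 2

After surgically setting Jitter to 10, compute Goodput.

38

Under do(Jitter=10), the mechanism Jitter := -3 if Drops >= 3 else 3 is discarded; Jitter is fixed at 10.
Queue = -Latency - 1  [with Latency=1]  = -2
Drops = Queue^2 + Latency  [with Queue=-2, Latency=1]  = 5
Goodput = Drops + 3·Jitter + 3  [with Drops=5, Jitter=10]  = 38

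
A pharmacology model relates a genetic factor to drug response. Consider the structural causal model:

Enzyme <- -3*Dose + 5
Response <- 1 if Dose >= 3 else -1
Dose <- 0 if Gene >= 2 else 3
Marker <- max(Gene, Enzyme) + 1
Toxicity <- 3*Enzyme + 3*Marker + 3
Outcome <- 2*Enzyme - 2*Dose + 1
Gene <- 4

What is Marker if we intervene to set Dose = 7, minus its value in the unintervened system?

Under do(Dose=7), the mechanism Dose <- 0 if Gene >= 2 else 3 is discarded; Dose is fixed at 7.
Enzyme = -3*Dose + 5  [with Dose=7]  = -16
Marker = max(Gene, Enzyme) + 1  [with Gene=4, Enzyme=-16]  = 5
Without intervention: Dose = 0 if Gene >= 2 else 3  [with Gene=4]  = 0; Enzyme = -3*Dose + 5  [with Dose=0]  = 5; Marker = max(Gene, Enzyme) + 1  [with Gene=4, Enzyme=5]  = 6.
Change = 5 − 6 = -1.

-1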